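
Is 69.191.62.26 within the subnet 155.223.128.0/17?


Subnet network: 155.223.128.0
Test IP AND mask: 69.191.0.0
No, 69.191.62.26 is not in 155.223.128.0/17


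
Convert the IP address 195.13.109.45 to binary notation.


195 = 11000011
13 = 00001101
109 = 01101101
45 = 00101101
Binary: 11000011.00001101.01101101.00101101


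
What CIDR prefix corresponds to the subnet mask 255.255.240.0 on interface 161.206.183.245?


Binary: 11111111.11111111.11110000.00000000
Count leading 1s
Prefix: /20


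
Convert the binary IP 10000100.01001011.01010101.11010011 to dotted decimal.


10000100 = 132
01001011 = 75
01010101 = 85
11010011 = 211
IP: 132.75.85.211


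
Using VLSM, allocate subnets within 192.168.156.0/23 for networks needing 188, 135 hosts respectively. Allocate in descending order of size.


188 hosts -> /24 (254 usable): 192.168.156.0/24
135 hosts -> /24 (254 usable): 192.168.157.0/24
Allocation: 192.168.156.0/24 (188 hosts, 254 usable); 192.168.157.0/24 (135 hosts, 254 usable)


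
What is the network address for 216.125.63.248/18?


IP:   11011000.01111101.00111111.11111000
Mask: 11111111.11111111.11000000.00000000
AND operation:
Net:  11011000.01111101.00000000.00000000
Network: 216.125.0.0/18


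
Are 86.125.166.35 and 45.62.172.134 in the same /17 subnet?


Mask: 255.255.128.0
86.125.166.35 AND mask = 86.125.128.0
45.62.172.134 AND mask = 45.62.128.0
No, different subnets (86.125.128.0 vs 45.62.128.0)


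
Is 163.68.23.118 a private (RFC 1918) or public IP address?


RFC 1918 private ranges:
  10.0.0.0/8 (10.0.0.0 - 10.255.255.255)
  172.16.0.0/12 (172.16.0.0 - 172.31.255.255)
  192.168.0.0/16 (192.168.0.0 - 192.168.255.255)
Public (not in any RFC 1918 range)


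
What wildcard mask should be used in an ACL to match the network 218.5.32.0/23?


Subnet mask: 255.255.254.0
Wildcard = 255.255.255.255 - subnet mask
255 - 255 = 0
255 - 255 = 0
255 - 254 = 1
255 - 0 = 255
Wildcard: 0.0.1.255


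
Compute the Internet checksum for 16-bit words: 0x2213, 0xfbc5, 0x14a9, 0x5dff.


Sum all words (with carry folding):
+ 0x2213 = 0x2213
+ 0xfbc5 = 0x1dd9
+ 0x14a9 = 0x3282
+ 0x5dff = 0x9081
One's complement: ~0x9081
Checksum = 0x6f7e


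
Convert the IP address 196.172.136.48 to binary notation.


196 = 11000100
172 = 10101100
136 = 10001000
48 = 00110000
Binary: 11000100.10101100.10001000.00110000


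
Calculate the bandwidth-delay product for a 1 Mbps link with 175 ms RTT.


BDP = bandwidth * RTT
= 1 Mbps * 175 ms
= 1 * 1e6 * 175 / 1000 bits
= 175000 bits
= 21875 bytes
= 21.3623 KB
BDP = 175000 bits (21875 bytes)


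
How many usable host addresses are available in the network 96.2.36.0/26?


Host bits = 32 - 26 = 6
Total addresses = 2^6 = 64
Usable = total - 2 (network and broadcast)
Usable hosts: 62


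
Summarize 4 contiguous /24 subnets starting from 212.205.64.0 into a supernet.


Original prefix: /24
Number of subnets: 4 = 2^2
New prefix = 24 - 2 = 22
Supernet: 212.205.64.0/22


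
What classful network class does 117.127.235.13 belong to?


First octet: 117
Binary: 01110101
0xxxxxxx -> Class A (1-126)
Class A, default mask 255.0.0.0 (/8)


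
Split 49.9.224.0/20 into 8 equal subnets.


New prefix = 20 + 3 = 23
Each subnet has 512 addresses
  49.9.224.0/23
  49.9.226.0/23
  49.9.228.0/23
  49.9.230.0/23
  49.9.232.0/23
  49.9.234.0/23
  49.9.236.0/23
  49.9.238.0/23
Subnets: 49.9.224.0/23, 49.9.226.0/23, 49.9.228.0/23, 49.9.230.0/23, 49.9.232.0/23, 49.9.234.0/23, 49.9.236.0/23, 49.9.238.0/23


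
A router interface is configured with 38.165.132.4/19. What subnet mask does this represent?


/19 means 19 network bits, 13 host bits
Binary: 11111111111111111110000000000000
Mask: 255.255.224.0


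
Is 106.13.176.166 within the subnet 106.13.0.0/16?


Subnet network: 106.13.0.0
Test IP AND mask: 106.13.0.0
Yes, 106.13.176.166 is in 106.13.0.0/16


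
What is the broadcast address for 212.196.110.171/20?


Network: 212.196.96.0/20
Host bits = 12
Set all host bits to 1:
Broadcast: 212.196.111.255


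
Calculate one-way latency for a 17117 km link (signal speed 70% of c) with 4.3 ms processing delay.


Speed = 0.7 * 3e5 km/s = 210000 km/s
Propagation delay = 17117 / 210000 = 0.0815 s = 81.5095 ms
Processing delay = 4.3 ms
Total one-way latency = 85.8095 ms


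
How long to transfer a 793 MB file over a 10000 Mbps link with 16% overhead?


Effective throughput = 10000 * (1 - 16/100) = 8400 Mbps
File size in Mb = 793 * 8 = 6344 Mb
Time = 6344 / 8400
Time = 0.7552 seconds


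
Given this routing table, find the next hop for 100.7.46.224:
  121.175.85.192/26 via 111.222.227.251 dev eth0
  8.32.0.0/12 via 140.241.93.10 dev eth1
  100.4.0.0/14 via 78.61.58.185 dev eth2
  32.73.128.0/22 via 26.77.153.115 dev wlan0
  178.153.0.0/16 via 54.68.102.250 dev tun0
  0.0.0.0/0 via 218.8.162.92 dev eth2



Longest prefix match for 100.7.46.224:
  /26 121.175.85.192: no
  /12 8.32.0.0: no
  /14 100.4.0.0: MATCH
  /22 32.73.128.0: no
  /16 178.153.0.0: no
  /0 0.0.0.0: MATCH
Selected: next-hop 78.61.58.185 via eth2 (matched /14)


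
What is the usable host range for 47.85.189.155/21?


Network: 47.85.184.0
Broadcast: 47.85.191.255
First usable = network + 1
Last usable = broadcast - 1
Range: 47.85.184.1 to 47.85.191.254


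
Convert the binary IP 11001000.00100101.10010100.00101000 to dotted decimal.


11001000 = 200
00100101 = 37
10010100 = 148
00101000 = 40
IP: 200.37.148.40


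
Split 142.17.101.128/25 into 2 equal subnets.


New prefix = 25 + 1 = 26
Each subnet has 64 addresses
  142.17.101.128/26
  142.17.101.192/26
Subnets: 142.17.101.128/26, 142.17.101.192/26


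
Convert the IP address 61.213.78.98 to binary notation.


61 = 00111101
213 = 11010101
78 = 01001110
98 = 01100010
Binary: 00111101.11010101.01001110.01100010


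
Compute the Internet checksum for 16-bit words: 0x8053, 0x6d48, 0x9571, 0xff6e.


Sum all words (with carry folding):
+ 0x8053 = 0x8053
+ 0x6d48 = 0xed9b
+ 0x9571 = 0x830d
+ 0xff6e = 0x827c
One's complement: ~0x827c
Checksum = 0x7d83


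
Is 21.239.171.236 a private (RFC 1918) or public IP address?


RFC 1918 private ranges:
  10.0.0.0/8 (10.0.0.0 - 10.255.255.255)
  172.16.0.0/12 (172.16.0.0 - 172.31.255.255)
  192.168.0.0/16 (192.168.0.0 - 192.168.255.255)
Public (not in any RFC 1918 range)


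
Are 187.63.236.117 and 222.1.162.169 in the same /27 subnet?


Mask: 255.255.255.224
187.63.236.117 AND mask = 187.63.236.96
222.1.162.169 AND mask = 222.1.162.160
No, different subnets (187.63.236.96 vs 222.1.162.160)


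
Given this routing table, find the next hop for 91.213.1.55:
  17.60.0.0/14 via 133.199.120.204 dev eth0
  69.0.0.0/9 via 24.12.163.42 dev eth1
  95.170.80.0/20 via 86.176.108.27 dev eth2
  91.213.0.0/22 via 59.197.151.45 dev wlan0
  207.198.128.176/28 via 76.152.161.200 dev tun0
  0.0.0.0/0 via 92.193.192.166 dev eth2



Longest prefix match for 91.213.1.55:
  /14 17.60.0.0: no
  /9 69.0.0.0: no
  /20 95.170.80.0: no
  /22 91.213.0.0: MATCH
  /28 207.198.128.176: no
  /0 0.0.0.0: MATCH
Selected: next-hop 59.197.151.45 via wlan0 (matched /22)


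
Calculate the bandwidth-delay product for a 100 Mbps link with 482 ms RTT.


BDP = bandwidth * RTT
= 100 Mbps * 482 ms
= 100 * 1e6 * 482 / 1000 bits
= 48200000 bits
= 6025000 bytes
= 5883.7891 KB
BDP = 48200000 bits (6025000 bytes)


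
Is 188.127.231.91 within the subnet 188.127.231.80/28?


Subnet network: 188.127.231.80
Test IP AND mask: 188.127.231.80
Yes, 188.127.231.91 is in 188.127.231.80/28


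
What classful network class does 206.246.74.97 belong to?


First octet: 206
Binary: 11001110
110xxxxx -> Class C (192-223)
Class C, default mask 255.255.255.0 (/24)


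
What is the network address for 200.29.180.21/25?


IP:   11001000.00011101.10110100.00010101
Mask: 11111111.11111111.11111111.10000000
AND operation:
Net:  11001000.00011101.10110100.00000000
Network: 200.29.180.0/25


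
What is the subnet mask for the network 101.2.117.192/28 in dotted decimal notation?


/28 means 28 network bits, 4 host bits
Binary: 11111111111111111111111111110000
Mask: 255.255.255.240


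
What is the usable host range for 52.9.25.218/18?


Network: 52.9.0.0
Broadcast: 52.9.63.255
First usable = network + 1
Last usable = broadcast - 1
Range: 52.9.0.1 to 52.9.63.254


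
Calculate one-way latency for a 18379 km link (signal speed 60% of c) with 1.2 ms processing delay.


Speed = 0.6 * 3e5 km/s = 180000 km/s
Propagation delay = 18379 / 180000 = 0.1021 s = 102.1056 ms
Processing delay = 1.2 ms
Total one-way latency = 103.3056 ms


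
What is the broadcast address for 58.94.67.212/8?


Network: 58.0.0.0/8
Host bits = 24
Set all host bits to 1:
Broadcast: 58.255.255.255


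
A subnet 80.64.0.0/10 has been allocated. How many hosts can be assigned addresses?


Host bits = 32 - 10 = 22
Total addresses = 2^22 = 4194304
Usable = total - 2 (network and broadcast)
Usable hosts: 4194302


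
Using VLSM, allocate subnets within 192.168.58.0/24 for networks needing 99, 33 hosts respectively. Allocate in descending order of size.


99 hosts -> /25 (126 usable): 192.168.58.0/25
33 hosts -> /26 (62 usable): 192.168.58.128/26
Allocation: 192.168.58.0/25 (99 hosts, 126 usable); 192.168.58.128/26 (33 hosts, 62 usable)


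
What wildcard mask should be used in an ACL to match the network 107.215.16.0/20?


Subnet mask: 255.255.240.0
Wildcard = 255.255.255.255 - subnet mask
255 - 255 = 0
255 - 255 = 0
255 - 240 = 15
255 - 0 = 255
Wildcard: 0.0.15.255


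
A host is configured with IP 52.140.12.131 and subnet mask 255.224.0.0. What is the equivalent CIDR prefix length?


Binary: 11111111.11100000.00000000.00000000
Count leading 1s
Prefix: /11


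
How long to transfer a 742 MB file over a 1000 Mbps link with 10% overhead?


Effective throughput = 1000 * (1 - 10/100) = 900 Mbps
File size in Mb = 742 * 8 = 5936 Mb
Time = 5936 / 900
Time = 6.5956 seconds


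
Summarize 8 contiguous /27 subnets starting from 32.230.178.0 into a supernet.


Original prefix: /27
Number of subnets: 8 = 2^3
New prefix = 27 - 3 = 24
Supernet: 32.230.178.0/24


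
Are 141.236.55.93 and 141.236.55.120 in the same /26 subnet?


Mask: 255.255.255.192
141.236.55.93 AND mask = 141.236.55.64
141.236.55.120 AND mask = 141.236.55.64
Yes, same subnet (141.236.55.64)


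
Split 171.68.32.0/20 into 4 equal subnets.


New prefix = 20 + 2 = 22
Each subnet has 1024 addresses
  171.68.32.0/22
  171.68.36.0/22
  171.68.40.0/22
  171.68.44.0/22
Subnets: 171.68.32.0/22, 171.68.36.0/22, 171.68.40.0/22, 171.68.44.0/22


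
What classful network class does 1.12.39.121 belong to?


First octet: 1
Binary: 00000001
0xxxxxxx -> Class A (1-126)
Class A, default mask 255.0.0.0 (/8)


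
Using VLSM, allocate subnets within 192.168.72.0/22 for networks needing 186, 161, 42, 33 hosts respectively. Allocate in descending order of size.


186 hosts -> /24 (254 usable): 192.168.72.0/24
161 hosts -> /24 (254 usable): 192.168.73.0/24
42 hosts -> /26 (62 usable): 192.168.74.0/26
33 hosts -> /26 (62 usable): 192.168.74.64/26
Allocation: 192.168.72.0/24 (186 hosts, 254 usable); 192.168.73.0/24 (161 hosts, 254 usable); 192.168.74.0/26 (42 hosts, 62 usable); 192.168.74.64/26 (33 hosts, 62 usable)


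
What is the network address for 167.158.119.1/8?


IP:   10100111.10011110.01110111.00000001
Mask: 11111111.00000000.00000000.00000000
AND operation:
Net:  10100111.00000000.00000000.00000000
Network: 167.0.0.0/8


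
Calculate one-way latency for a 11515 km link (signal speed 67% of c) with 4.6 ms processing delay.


Speed = 0.67 * 3e5 km/s = 201000 km/s
Propagation delay = 11515 / 201000 = 0.0573 s = 57.2886 ms
Processing delay = 4.6 ms
Total one-way latency = 61.8886 ms


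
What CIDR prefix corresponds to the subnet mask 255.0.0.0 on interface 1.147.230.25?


Binary: 11111111.00000000.00000000.00000000
Count leading 1s
Prefix: /8


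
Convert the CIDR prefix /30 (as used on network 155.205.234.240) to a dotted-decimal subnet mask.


/30 means 30 network bits, 2 host bits
Binary: 11111111111111111111111111111100
Mask: 255.255.255.252


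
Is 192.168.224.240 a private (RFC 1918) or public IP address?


RFC 1918 private ranges:
  10.0.0.0/8 (10.0.0.0 - 10.255.255.255)
  172.16.0.0/12 (172.16.0.0 - 172.31.255.255)
  192.168.0.0/16 (192.168.0.0 - 192.168.255.255)
Private (in 192.168.0.0/16)


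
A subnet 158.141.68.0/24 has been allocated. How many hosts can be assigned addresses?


Host bits = 32 - 24 = 8
Total addresses = 2^8 = 256
Usable = total - 2 (network and broadcast)
Usable hosts: 254


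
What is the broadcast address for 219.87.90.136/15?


Network: 219.86.0.0/15
Host bits = 17
Set all host bits to 1:
Broadcast: 219.87.255.255


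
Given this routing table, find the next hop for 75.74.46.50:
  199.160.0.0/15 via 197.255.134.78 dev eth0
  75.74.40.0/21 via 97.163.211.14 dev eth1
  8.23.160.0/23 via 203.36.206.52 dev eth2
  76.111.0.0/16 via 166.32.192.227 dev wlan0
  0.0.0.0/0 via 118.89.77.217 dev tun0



Longest prefix match for 75.74.46.50:
  /15 199.160.0.0: no
  /21 75.74.40.0: MATCH
  /23 8.23.160.0: no
  /16 76.111.0.0: no
  /0 0.0.0.0: MATCH
Selected: next-hop 97.163.211.14 via eth1 (matched /21)


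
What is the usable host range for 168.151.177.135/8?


Network: 168.0.0.0
Broadcast: 168.255.255.255
First usable = network + 1
Last usable = broadcast - 1
Range: 168.0.0.1 to 168.255.255.254


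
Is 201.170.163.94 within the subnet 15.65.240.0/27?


Subnet network: 15.65.240.0
Test IP AND mask: 201.170.163.64
No, 201.170.163.94 is not in 15.65.240.0/27


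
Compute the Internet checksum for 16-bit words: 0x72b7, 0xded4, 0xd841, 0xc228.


Sum all words (with carry folding):
+ 0x72b7 = 0x72b7
+ 0xded4 = 0x518c
+ 0xd841 = 0x29ce
+ 0xc228 = 0xebf6
One's complement: ~0xebf6
Checksum = 0x1409


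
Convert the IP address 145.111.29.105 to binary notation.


145 = 10010001
111 = 01101111
29 = 00011101
105 = 01101001
Binary: 10010001.01101111.00011101.01101001


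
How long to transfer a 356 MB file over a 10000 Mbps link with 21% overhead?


Effective throughput = 10000 * (1 - 21/100) = 7900 Mbps
File size in Mb = 356 * 8 = 2848 Mb
Time = 2848 / 7900
Time = 0.3605 seconds


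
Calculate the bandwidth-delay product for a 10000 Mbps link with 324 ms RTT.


BDP = bandwidth * RTT
= 10000 Mbps * 324 ms
= 10000 * 1e6 * 324 / 1000 bits
= 3240000000 bits
= 405000000 bytes
= 395507.8125 KB
BDP = 3240000000 bits (405000000 bytes)


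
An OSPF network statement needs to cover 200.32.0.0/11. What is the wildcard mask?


Subnet mask: 255.224.0.0
Wildcard = 255.255.255.255 - subnet mask
255 - 255 = 0
255 - 224 = 31
255 - 0 = 255
255 - 0 = 255
Wildcard: 0.31.255.255


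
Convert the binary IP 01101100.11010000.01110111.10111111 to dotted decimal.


01101100 = 108
11010000 = 208
01110111 = 119
10111111 = 191
IP: 108.208.119.191


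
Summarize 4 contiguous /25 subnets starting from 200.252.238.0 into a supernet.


Original prefix: /25
Number of subnets: 4 = 2^2
New prefix = 25 - 2 = 23
Supernet: 200.252.238.0/23


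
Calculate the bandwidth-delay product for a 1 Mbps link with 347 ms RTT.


BDP = bandwidth * RTT
= 1 Mbps * 347 ms
= 1 * 1e6 * 347 / 1000 bits
= 347000 bits
= 43375 bytes
= 42.3584 KB
BDP = 347000 bits (43375 bytes)


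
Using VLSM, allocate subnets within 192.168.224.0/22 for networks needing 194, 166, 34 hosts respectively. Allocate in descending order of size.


194 hosts -> /24 (254 usable): 192.168.224.0/24
166 hosts -> /24 (254 usable): 192.168.225.0/24
34 hosts -> /26 (62 usable): 192.168.226.0/26
Allocation: 192.168.224.0/24 (194 hosts, 254 usable); 192.168.225.0/24 (166 hosts, 254 usable); 192.168.226.0/26 (34 hosts, 62 usable)


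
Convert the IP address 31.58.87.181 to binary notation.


31 = 00011111
58 = 00111010
87 = 01010111
181 = 10110101
Binary: 00011111.00111010.01010111.10110101


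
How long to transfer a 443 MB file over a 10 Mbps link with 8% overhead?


Effective throughput = 10 * (1 - 8/100) = 9.2 Mbps
File size in Mb = 443 * 8 = 3544 Mb
Time = 3544 / 9.2
Time = 385.2174 seconds


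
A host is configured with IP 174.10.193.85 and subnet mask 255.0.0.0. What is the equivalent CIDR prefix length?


Binary: 11111111.00000000.00000000.00000000
Count leading 1s
Prefix: /8


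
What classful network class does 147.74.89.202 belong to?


First octet: 147
Binary: 10010011
10xxxxxx -> Class B (128-191)
Class B, default mask 255.255.0.0 (/16)


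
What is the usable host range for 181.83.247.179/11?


Network: 181.64.0.0
Broadcast: 181.95.255.255
First usable = network + 1
Last usable = broadcast - 1
Range: 181.64.0.1 to 181.95.255.254


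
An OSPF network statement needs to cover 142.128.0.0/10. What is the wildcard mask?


Subnet mask: 255.192.0.0
Wildcard = 255.255.255.255 - subnet mask
255 - 255 = 0
255 - 192 = 63
255 - 0 = 255
255 - 0 = 255
Wildcard: 0.63.255.255


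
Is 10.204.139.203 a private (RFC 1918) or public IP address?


RFC 1918 private ranges:
  10.0.0.0/8 (10.0.0.0 - 10.255.255.255)
  172.16.0.0/12 (172.16.0.0 - 172.31.255.255)
  192.168.0.0/16 (192.168.0.0 - 192.168.255.255)
Private (in 10.0.0.0/8)


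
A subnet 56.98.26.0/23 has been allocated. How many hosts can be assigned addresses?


Host bits = 32 - 23 = 9
Total addresses = 2^9 = 512
Usable = total - 2 (network and broadcast)
Usable hosts: 510


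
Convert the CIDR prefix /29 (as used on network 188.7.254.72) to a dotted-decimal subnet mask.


/29 means 29 network bits, 3 host bits
Binary: 11111111111111111111111111111000
Mask: 255.255.255.248


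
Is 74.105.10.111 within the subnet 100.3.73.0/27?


Subnet network: 100.3.73.0
Test IP AND mask: 74.105.10.96
No, 74.105.10.111 is not in 100.3.73.0/27


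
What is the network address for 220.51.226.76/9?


IP:   11011100.00110011.11100010.01001100
Mask: 11111111.10000000.00000000.00000000
AND operation:
Net:  11011100.00000000.00000000.00000000
Network: 220.0.0.0/9


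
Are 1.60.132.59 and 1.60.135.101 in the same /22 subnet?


Mask: 255.255.252.0
1.60.132.59 AND mask = 1.60.132.0
1.60.135.101 AND mask = 1.60.132.0
Yes, same subnet (1.60.132.0)


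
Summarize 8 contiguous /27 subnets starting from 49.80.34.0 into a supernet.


Original prefix: /27
Number of subnets: 8 = 2^3
New prefix = 27 - 3 = 24
Supernet: 49.80.34.0/24


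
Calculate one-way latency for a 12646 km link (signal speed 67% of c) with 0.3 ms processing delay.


Speed = 0.67 * 3e5 km/s = 201000 km/s
Propagation delay = 12646 / 201000 = 0.0629 s = 62.9154 ms
Processing delay = 0.3 ms
Total one-way latency = 63.2154 ms


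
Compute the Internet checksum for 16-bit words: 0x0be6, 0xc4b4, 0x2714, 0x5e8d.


Sum all words (with carry folding):
+ 0x0be6 = 0x0be6
+ 0xc4b4 = 0xd09a
+ 0x2714 = 0xf7ae
+ 0x5e8d = 0x563c
One's complement: ~0x563c
Checksum = 0xa9c3


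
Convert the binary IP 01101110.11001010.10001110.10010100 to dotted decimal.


01101110 = 110
11001010 = 202
10001110 = 142
10010100 = 148
IP: 110.202.142.148


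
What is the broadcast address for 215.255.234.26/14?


Network: 215.252.0.0/14
Host bits = 18
Set all host bits to 1:
Broadcast: 215.255.255.255


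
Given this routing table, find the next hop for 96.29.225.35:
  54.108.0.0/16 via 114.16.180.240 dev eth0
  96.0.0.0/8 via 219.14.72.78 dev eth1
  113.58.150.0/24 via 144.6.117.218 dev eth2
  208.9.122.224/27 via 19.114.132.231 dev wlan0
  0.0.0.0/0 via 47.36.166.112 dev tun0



Longest prefix match for 96.29.225.35:
  /16 54.108.0.0: no
  /8 96.0.0.0: MATCH
  /24 113.58.150.0: no
  /27 208.9.122.224: no
  /0 0.0.0.0: MATCH
Selected: next-hop 219.14.72.78 via eth1 (matched /8)


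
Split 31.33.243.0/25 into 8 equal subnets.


New prefix = 25 + 3 = 28
Each subnet has 16 addresses
  31.33.243.0/28
  31.33.243.16/28
  31.33.243.32/28
  31.33.243.48/28
  31.33.243.64/28
  31.33.243.80/28
  31.33.243.96/28
  31.33.243.112/28
Subnets: 31.33.243.0/28, 31.33.243.16/28, 31.33.243.32/28, 31.33.243.48/28, 31.33.243.64/28, 31.33.243.80/28, 31.33.243.96/28, 31.33.243.112/28


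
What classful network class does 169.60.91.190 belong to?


First octet: 169
Binary: 10101001
10xxxxxx -> Class B (128-191)
Class B, default mask 255.255.0.0 (/16)


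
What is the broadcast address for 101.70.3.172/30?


Network: 101.70.3.172/30
Host bits = 2
Set all host bits to 1:
Broadcast: 101.70.3.175


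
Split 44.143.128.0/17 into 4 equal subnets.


New prefix = 17 + 2 = 19
Each subnet has 8192 addresses
  44.143.128.0/19
  44.143.160.0/19
  44.143.192.0/19
  44.143.224.0/19
Subnets: 44.143.128.0/19, 44.143.160.0/19, 44.143.192.0/19, 44.143.224.0/19


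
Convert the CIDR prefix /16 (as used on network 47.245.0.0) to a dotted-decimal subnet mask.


/16 means 16 network bits, 16 host bits
Binary: 11111111111111110000000000000000
Mask: 255.255.0.0


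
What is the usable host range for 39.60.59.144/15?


Network: 39.60.0.0
Broadcast: 39.61.255.255
First usable = network + 1
Last usable = broadcast - 1
Range: 39.60.0.1 to 39.61.255.254


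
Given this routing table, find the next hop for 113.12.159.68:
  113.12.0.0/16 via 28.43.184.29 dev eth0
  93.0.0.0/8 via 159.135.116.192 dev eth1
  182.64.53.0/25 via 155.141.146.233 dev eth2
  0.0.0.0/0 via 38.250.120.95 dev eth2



Longest prefix match for 113.12.159.68:
  /16 113.12.0.0: MATCH
  /8 93.0.0.0: no
  /25 182.64.53.0: no
  /0 0.0.0.0: MATCH
Selected: next-hop 28.43.184.29 via eth0 (matched /16)


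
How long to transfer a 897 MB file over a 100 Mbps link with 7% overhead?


Effective throughput = 100 * (1 - 7/100) = 93 Mbps
File size in Mb = 897 * 8 = 7176 Mb
Time = 7176 / 93
Time = 77.1613 seconds


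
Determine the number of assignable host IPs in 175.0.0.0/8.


Host bits = 32 - 8 = 24
Total addresses = 2^24 = 16777216
Usable = total - 2 (network and broadcast)
Usable hosts: 16777214


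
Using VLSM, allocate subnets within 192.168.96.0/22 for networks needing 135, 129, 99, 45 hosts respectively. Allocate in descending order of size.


135 hosts -> /24 (254 usable): 192.168.96.0/24
129 hosts -> /24 (254 usable): 192.168.97.0/24
99 hosts -> /25 (126 usable): 192.168.98.0/25
45 hosts -> /26 (62 usable): 192.168.98.128/26
Allocation: 192.168.96.0/24 (135 hosts, 254 usable); 192.168.97.0/24 (129 hosts, 254 usable); 192.168.98.0/25 (99 hosts, 126 usable); 192.168.98.128/26 (45 hosts, 62 usable)


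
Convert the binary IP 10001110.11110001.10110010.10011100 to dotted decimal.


10001110 = 142
11110001 = 241
10110010 = 178
10011100 = 156
IP: 142.241.178.156


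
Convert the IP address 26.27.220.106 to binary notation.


26 = 00011010
27 = 00011011
220 = 11011100
106 = 01101010
Binary: 00011010.00011011.11011100.01101010


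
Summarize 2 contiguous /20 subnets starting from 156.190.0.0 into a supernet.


Original prefix: /20
Number of subnets: 2 = 2^1
New prefix = 20 - 1 = 19
Supernet: 156.190.0.0/19


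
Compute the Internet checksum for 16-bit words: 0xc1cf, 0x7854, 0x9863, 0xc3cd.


Sum all words (with carry folding):
+ 0xc1cf = 0xc1cf
+ 0x7854 = 0x3a24
+ 0x9863 = 0xd287
+ 0xc3cd = 0x9655
One's complement: ~0x9655
Checksum = 0x69aa


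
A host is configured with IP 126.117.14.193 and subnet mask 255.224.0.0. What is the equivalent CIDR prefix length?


Binary: 11111111.11100000.00000000.00000000
Count leading 1s
Prefix: /11


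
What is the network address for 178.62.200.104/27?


IP:   10110010.00111110.11001000.01101000
Mask: 11111111.11111111.11111111.11100000
AND operation:
Net:  10110010.00111110.11001000.01100000
Network: 178.62.200.96/27


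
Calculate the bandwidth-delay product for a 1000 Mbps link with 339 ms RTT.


BDP = bandwidth * RTT
= 1000 Mbps * 339 ms
= 1000 * 1e6 * 339 / 1000 bits
= 339000000 bits
= 42375000 bytes
= 41381.8359 KB
BDP = 339000000 bits (42375000 bytes)


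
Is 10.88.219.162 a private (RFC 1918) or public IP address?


RFC 1918 private ranges:
  10.0.0.0/8 (10.0.0.0 - 10.255.255.255)
  172.16.0.0/12 (172.16.0.0 - 172.31.255.255)
  192.168.0.0/16 (192.168.0.0 - 192.168.255.255)
Private (in 10.0.0.0/8)


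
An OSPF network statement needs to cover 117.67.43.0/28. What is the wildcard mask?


Subnet mask: 255.255.255.240
Wildcard = 255.255.255.255 - subnet mask
255 - 255 = 0
255 - 255 = 0
255 - 255 = 0
255 - 240 = 15
Wildcard: 0.0.0.15


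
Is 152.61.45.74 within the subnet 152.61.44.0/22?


Subnet network: 152.61.44.0
Test IP AND mask: 152.61.44.0
Yes, 152.61.45.74 is in 152.61.44.0/22


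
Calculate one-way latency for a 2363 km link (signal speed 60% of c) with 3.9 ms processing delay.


Speed = 0.6 * 3e5 km/s = 180000 km/s
Propagation delay = 2363 / 180000 = 0.0131 s = 13.1278 ms
Processing delay = 3.9 ms
Total one-way latency = 17.0278 ms


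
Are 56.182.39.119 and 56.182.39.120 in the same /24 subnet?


Mask: 255.255.255.0
56.182.39.119 AND mask = 56.182.39.0
56.182.39.120 AND mask = 56.182.39.0
Yes, same subnet (56.182.39.0)


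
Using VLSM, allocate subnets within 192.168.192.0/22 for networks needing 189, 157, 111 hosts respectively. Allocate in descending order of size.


189 hosts -> /24 (254 usable): 192.168.192.0/24
157 hosts -> /24 (254 usable): 192.168.193.0/24
111 hosts -> /25 (126 usable): 192.168.194.0/25
Allocation: 192.168.192.0/24 (189 hosts, 254 usable); 192.168.193.0/24 (157 hosts, 254 usable); 192.168.194.0/25 (111 hosts, 126 usable)


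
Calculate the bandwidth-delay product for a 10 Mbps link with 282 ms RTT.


BDP = bandwidth * RTT
= 10 Mbps * 282 ms
= 10 * 1e6 * 282 / 1000 bits
= 2820000 bits
= 352500 bytes
= 344.2383 KB
BDP = 2820000 bits (352500 bytes)


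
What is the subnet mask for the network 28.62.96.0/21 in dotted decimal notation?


/21 means 21 network bits, 11 host bits
Binary: 11111111111111111111100000000000
Mask: 255.255.248.0


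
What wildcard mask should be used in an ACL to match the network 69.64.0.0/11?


Subnet mask: 255.224.0.0
Wildcard = 255.255.255.255 - subnet mask
255 - 255 = 0
255 - 224 = 31
255 - 0 = 255
255 - 0 = 255
Wildcard: 0.31.255.255


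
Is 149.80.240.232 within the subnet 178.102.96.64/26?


Subnet network: 178.102.96.64
Test IP AND mask: 149.80.240.192
No, 149.80.240.232 is not in 178.102.96.64/26


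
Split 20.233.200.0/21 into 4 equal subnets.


New prefix = 21 + 2 = 23
Each subnet has 512 addresses
  20.233.200.0/23
  20.233.202.0/23
  20.233.204.0/23
  20.233.206.0/23
Subnets: 20.233.200.0/23, 20.233.202.0/23, 20.233.204.0/23, 20.233.206.0/23


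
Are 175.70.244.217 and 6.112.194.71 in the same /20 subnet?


Mask: 255.255.240.0
175.70.244.217 AND mask = 175.70.240.0
6.112.194.71 AND mask = 6.112.192.0
No, different subnets (175.70.240.0 vs 6.112.192.0)


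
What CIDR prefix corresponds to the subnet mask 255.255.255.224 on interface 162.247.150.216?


Binary: 11111111.11111111.11111111.11100000
Count leading 1s
Prefix: /27


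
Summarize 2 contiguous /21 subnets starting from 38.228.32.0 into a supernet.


Original prefix: /21
Number of subnets: 2 = 2^1
New prefix = 21 - 1 = 20
Supernet: 38.228.32.0/20


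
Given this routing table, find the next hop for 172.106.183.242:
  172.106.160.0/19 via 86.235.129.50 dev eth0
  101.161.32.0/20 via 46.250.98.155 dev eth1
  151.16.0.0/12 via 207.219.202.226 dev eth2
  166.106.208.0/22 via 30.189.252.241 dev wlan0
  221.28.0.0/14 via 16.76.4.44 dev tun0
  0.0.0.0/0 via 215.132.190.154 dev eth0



Longest prefix match for 172.106.183.242:
  /19 172.106.160.0: MATCH
  /20 101.161.32.0: no
  /12 151.16.0.0: no
  /22 166.106.208.0: no
  /14 221.28.0.0: no
  /0 0.0.0.0: MATCH
Selected: next-hop 86.235.129.50 via eth0 (matched /19)


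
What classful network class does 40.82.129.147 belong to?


First octet: 40
Binary: 00101000
0xxxxxxx -> Class A (1-126)
Class A, default mask 255.0.0.0 (/8)


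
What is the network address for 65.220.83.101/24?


IP:   01000001.11011100.01010011.01100101
Mask: 11111111.11111111.11111111.00000000
AND operation:
Net:  01000001.11011100.01010011.00000000
Network: 65.220.83.0/24


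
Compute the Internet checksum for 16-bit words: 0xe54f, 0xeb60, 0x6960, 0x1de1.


Sum all words (with carry folding):
+ 0xe54f = 0xe54f
+ 0xeb60 = 0xd0b0
+ 0x6960 = 0x3a11
+ 0x1de1 = 0x57f2
One's complement: ~0x57f2
Checksum = 0xa80d


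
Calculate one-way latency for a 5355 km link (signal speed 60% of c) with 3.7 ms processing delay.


Speed = 0.6 * 3e5 km/s = 180000 km/s
Propagation delay = 5355 / 180000 = 0.0297 s = 29.75 ms
Processing delay = 3.7 ms
Total one-way latency = 33.45 ms


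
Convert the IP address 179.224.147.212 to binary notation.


179 = 10110011
224 = 11100000
147 = 10010011
212 = 11010100
Binary: 10110011.11100000.10010011.11010100


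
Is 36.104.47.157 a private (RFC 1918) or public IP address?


RFC 1918 private ranges:
  10.0.0.0/8 (10.0.0.0 - 10.255.255.255)
  172.16.0.0/12 (172.16.0.0 - 172.31.255.255)
  192.168.0.0/16 (192.168.0.0 - 192.168.255.255)
Public (not in any RFC 1918 range)


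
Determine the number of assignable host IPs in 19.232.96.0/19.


Host bits = 32 - 19 = 13
Total addresses = 2^13 = 8192
Usable = total - 2 (network and broadcast)
Usable hosts: 8190


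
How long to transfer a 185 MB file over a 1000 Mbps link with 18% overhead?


Effective throughput = 1000 * (1 - 18/100) = 820.0 Mbps
File size in Mb = 185 * 8 = 1480 Mb
Time = 1480 / 820.0
Time = 1.8049 seconds


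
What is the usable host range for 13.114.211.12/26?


Network: 13.114.211.0
Broadcast: 13.114.211.63
First usable = network + 1
Last usable = broadcast - 1
Range: 13.114.211.1 to 13.114.211.62


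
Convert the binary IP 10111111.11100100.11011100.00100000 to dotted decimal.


10111111 = 191
11100100 = 228
11011100 = 220
00100000 = 32
IP: 191.228.220.32


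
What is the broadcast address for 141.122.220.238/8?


Network: 141.0.0.0/8
Host bits = 24
Set all host bits to 1:
Broadcast: 141.255.255.255


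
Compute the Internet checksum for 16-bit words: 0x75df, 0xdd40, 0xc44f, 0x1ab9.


Sum all words (with carry folding):
+ 0x75df = 0x75df
+ 0xdd40 = 0x5320
+ 0xc44f = 0x1770
+ 0x1ab9 = 0x3229
One's complement: ~0x3229
Checksum = 0xcdd6


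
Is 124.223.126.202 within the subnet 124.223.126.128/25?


Subnet network: 124.223.126.128
Test IP AND mask: 124.223.126.128
Yes, 124.223.126.202 is in 124.223.126.128/25


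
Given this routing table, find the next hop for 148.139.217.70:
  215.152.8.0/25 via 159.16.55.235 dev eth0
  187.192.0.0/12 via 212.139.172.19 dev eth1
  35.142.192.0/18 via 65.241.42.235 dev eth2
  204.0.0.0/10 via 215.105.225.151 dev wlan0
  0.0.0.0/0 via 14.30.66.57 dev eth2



Longest prefix match for 148.139.217.70:
  /25 215.152.8.0: no
  /12 187.192.0.0: no
  /18 35.142.192.0: no
  /10 204.0.0.0: no
  /0 0.0.0.0: MATCH
Selected: next-hop 14.30.66.57 via eth2 (matched /0)


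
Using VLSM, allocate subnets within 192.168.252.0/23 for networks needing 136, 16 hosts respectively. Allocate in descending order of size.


136 hosts -> /24 (254 usable): 192.168.252.0/24
16 hosts -> /27 (30 usable): 192.168.253.0/27
Allocation: 192.168.252.0/24 (136 hosts, 254 usable); 192.168.253.0/27 (16 hosts, 30 usable)


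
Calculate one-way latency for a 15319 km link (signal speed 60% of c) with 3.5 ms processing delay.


Speed = 0.6 * 3e5 km/s = 180000 km/s
Propagation delay = 15319 / 180000 = 0.0851 s = 85.1056 ms
Processing delay = 3.5 ms
Total one-way latency = 88.6056 ms


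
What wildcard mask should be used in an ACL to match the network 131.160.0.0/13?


Subnet mask: 255.248.0.0
Wildcard = 255.255.255.255 - subnet mask
255 - 255 = 0
255 - 248 = 7
255 - 0 = 255
255 - 0 = 255
Wildcard: 0.7.255.255


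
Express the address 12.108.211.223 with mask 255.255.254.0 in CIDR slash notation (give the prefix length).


Binary: 11111111.11111111.11111110.00000000
Count leading 1s
Prefix: /23


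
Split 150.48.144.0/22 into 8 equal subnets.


New prefix = 22 + 3 = 25
Each subnet has 128 addresses
  150.48.144.0/25
  150.48.144.128/25
  150.48.145.0/25
  150.48.145.128/25
  150.48.146.0/25
  150.48.146.128/25
  150.48.147.0/25
  150.48.147.128/25
Subnets: 150.48.144.0/25, 150.48.144.128/25, 150.48.145.0/25, 150.48.145.128/25, 150.48.146.0/25, 150.48.146.128/25, 150.48.147.0/25, 150.48.147.128/25


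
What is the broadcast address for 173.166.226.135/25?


Network: 173.166.226.128/25
Host bits = 7
Set all host bits to 1:
Broadcast: 173.166.226.255


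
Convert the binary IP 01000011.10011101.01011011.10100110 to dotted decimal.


01000011 = 67
10011101 = 157
01011011 = 91
10100110 = 166
IP: 67.157.91.166


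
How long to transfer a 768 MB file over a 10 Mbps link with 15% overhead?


Effective throughput = 10 * (1 - 15/100) = 8.5 Mbps
File size in Mb = 768 * 8 = 6144 Mb
Time = 6144 / 8.5
Time = 722.8235 seconds


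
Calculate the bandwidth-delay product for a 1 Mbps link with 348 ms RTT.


BDP = bandwidth * RTT
= 1 Mbps * 348 ms
= 1 * 1e6 * 348 / 1000 bits
= 348000 bits
= 43500 bytes
= 42.4805 KB
BDP = 348000 bits (43500 bytes)


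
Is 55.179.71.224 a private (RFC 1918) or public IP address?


RFC 1918 private ranges:
  10.0.0.0/8 (10.0.0.0 - 10.255.255.255)
  172.16.0.0/12 (172.16.0.0 - 172.31.255.255)
  192.168.0.0/16 (192.168.0.0 - 192.168.255.255)
Public (not in any RFC 1918 range)


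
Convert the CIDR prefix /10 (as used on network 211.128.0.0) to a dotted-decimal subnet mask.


/10 means 10 network bits, 22 host bits
Binary: 11111111110000000000000000000000
Mask: 255.192.0.0


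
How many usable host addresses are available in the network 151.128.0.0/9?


Host bits = 32 - 9 = 23
Total addresses = 2^23 = 8388608
Usable = total - 2 (network and broadcast)
Usable hosts: 8388606


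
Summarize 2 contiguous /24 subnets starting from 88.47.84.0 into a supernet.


Original prefix: /24
Number of subnets: 2 = 2^1
New prefix = 24 - 1 = 23
Supernet: 88.47.84.0/23


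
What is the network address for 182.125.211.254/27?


IP:   10110110.01111101.11010011.11111110
Mask: 11111111.11111111.11111111.11100000
AND operation:
Net:  10110110.01111101.11010011.11100000
Network: 182.125.211.224/27


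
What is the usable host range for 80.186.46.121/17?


Network: 80.186.0.0
Broadcast: 80.186.127.255
First usable = network + 1
Last usable = broadcast - 1
Range: 80.186.0.1 to 80.186.127.254


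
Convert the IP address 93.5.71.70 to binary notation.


93 = 01011101
5 = 00000101
71 = 01000111
70 = 01000110
Binary: 01011101.00000101.01000111.01000110


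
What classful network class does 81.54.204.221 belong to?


First octet: 81
Binary: 01010001
0xxxxxxx -> Class A (1-126)
Class A, default mask 255.0.0.0 (/8)


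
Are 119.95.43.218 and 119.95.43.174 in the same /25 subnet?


Mask: 255.255.255.128
119.95.43.218 AND mask = 119.95.43.128
119.95.43.174 AND mask = 119.95.43.128
Yes, same subnet (119.95.43.128)


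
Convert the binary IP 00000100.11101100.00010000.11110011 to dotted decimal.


00000100 = 4
11101100 = 236
00010000 = 16
11110011 = 243
IP: 4.236.16.243


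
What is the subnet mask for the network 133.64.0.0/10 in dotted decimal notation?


/10 means 10 network bits, 22 host bits
Binary: 11111111110000000000000000000000
Mask: 255.192.0.0


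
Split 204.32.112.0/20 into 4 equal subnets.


New prefix = 20 + 2 = 22
Each subnet has 1024 addresses
  204.32.112.0/22
  204.32.116.0/22
  204.32.120.0/22
  204.32.124.0/22
Subnets: 204.32.112.0/22, 204.32.116.0/22, 204.32.120.0/22, 204.32.124.0/22


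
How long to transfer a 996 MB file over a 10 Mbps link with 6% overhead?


Effective throughput = 10 * (1 - 6/100) = 9.4 Mbps
File size in Mb = 996 * 8 = 7968 Mb
Time = 7968 / 9.4
Time = 847.6596 seconds


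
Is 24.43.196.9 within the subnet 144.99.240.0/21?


Subnet network: 144.99.240.0
Test IP AND mask: 24.43.192.0
No, 24.43.196.9 is not in 144.99.240.0/21


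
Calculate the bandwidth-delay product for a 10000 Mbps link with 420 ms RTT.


BDP = bandwidth * RTT
= 10000 Mbps * 420 ms
= 10000 * 1e6 * 420 / 1000 bits
= 4200000000 bits
= 525000000 bytes
= 512695.3125 KB
BDP = 4200000000 bits (525000000 bytes)


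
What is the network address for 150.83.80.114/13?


IP:   10010110.01010011.01010000.01110010
Mask: 11111111.11111000.00000000.00000000
AND operation:
Net:  10010110.01010000.00000000.00000000
Network: 150.80.0.0/13


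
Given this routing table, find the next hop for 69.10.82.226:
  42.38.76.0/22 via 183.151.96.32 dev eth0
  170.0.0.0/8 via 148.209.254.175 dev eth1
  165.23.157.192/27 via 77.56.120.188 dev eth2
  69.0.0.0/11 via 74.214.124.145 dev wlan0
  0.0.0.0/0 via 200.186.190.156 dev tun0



Longest prefix match for 69.10.82.226:
  /22 42.38.76.0: no
  /8 170.0.0.0: no
  /27 165.23.157.192: no
  /11 69.0.0.0: MATCH
  /0 0.0.0.0: MATCH
Selected: next-hop 74.214.124.145 via wlan0 (matched /11)


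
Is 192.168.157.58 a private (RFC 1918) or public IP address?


RFC 1918 private ranges:
  10.0.0.0/8 (10.0.0.0 - 10.255.255.255)
  172.16.0.0/12 (172.16.0.0 - 172.31.255.255)
  192.168.0.0/16 (192.168.0.0 - 192.168.255.255)
Private (in 192.168.0.0/16)


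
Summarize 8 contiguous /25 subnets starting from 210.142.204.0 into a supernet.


Original prefix: /25
Number of subnets: 8 = 2^3
New prefix = 25 - 3 = 22
Supernet: 210.142.204.0/22


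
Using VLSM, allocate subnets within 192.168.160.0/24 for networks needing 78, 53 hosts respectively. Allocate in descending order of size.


78 hosts -> /25 (126 usable): 192.168.160.0/25
53 hosts -> /26 (62 usable): 192.168.160.128/26
Allocation: 192.168.160.0/25 (78 hosts, 126 usable); 192.168.160.128/26 (53 hosts, 62 usable)


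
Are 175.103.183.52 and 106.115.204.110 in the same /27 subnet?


Mask: 255.255.255.224
175.103.183.52 AND mask = 175.103.183.32
106.115.204.110 AND mask = 106.115.204.96
No, different subnets (175.103.183.32 vs 106.115.204.96)


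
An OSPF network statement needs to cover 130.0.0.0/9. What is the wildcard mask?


Subnet mask: 255.128.0.0
Wildcard = 255.255.255.255 - subnet mask
255 - 255 = 0
255 - 128 = 127
255 - 0 = 255
255 - 0 = 255
Wildcard: 0.127.255.255


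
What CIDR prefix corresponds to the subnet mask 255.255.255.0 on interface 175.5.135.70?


Binary: 11111111.11111111.11111111.00000000
Count leading 1s
Prefix: /24


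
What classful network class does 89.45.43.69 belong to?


First octet: 89
Binary: 01011001
0xxxxxxx -> Class A (1-126)
Class A, default mask 255.0.0.0 (/8)


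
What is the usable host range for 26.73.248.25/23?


Network: 26.73.248.0
Broadcast: 26.73.249.255
First usable = network + 1
Last usable = broadcast - 1
Range: 26.73.248.1 to 26.73.249.254


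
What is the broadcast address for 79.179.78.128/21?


Network: 79.179.72.0/21
Host bits = 11
Set all host bits to 1:
Broadcast: 79.179.79.255


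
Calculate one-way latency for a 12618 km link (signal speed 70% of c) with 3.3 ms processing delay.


Speed = 0.7 * 3e5 km/s = 210000 km/s
Propagation delay = 12618 / 210000 = 0.0601 s = 60.0857 ms
Processing delay = 3.3 ms
Total one-way latency = 63.3857 ms


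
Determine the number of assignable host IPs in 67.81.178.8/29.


Host bits = 32 - 29 = 3
Total addresses = 2^3 = 8
Usable = total - 2 (network and broadcast)
Usable hosts: 6


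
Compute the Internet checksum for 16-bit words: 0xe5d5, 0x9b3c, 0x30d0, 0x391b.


Sum all words (with carry folding):
+ 0xe5d5 = 0xe5d5
+ 0x9b3c = 0x8112
+ 0x30d0 = 0xb1e2
+ 0x391b = 0xeafd
One's complement: ~0xeafd
Checksum = 0x1502
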